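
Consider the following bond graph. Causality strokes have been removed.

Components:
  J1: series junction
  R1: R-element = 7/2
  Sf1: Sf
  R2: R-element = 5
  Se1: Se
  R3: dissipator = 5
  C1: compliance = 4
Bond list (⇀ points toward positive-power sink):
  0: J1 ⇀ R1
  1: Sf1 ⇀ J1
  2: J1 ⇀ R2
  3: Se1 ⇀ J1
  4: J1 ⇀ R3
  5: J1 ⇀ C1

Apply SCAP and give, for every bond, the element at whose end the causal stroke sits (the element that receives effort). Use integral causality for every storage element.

β0 stroke→J1
β1 stroke→Sf1
β2 stroke→J1
β3 stroke→J1
β4 stroke→J1
β5 stroke→J1

bond 1 stroke→Sf1  (source Sf1 imposes f)
bond 3 stroke→J1  (Se1 fixes effort; stroke away)
bond 0 stroke→J1  (J1 flow already set via bond 1)
bond 2 stroke→J1  (1-jn J1 has f-setter on 1)
bond 4 stroke→J1  (1-jn J1 has f-setter on 1)
bond 5 stroke→J1  (common-f at J1 fixed by 1)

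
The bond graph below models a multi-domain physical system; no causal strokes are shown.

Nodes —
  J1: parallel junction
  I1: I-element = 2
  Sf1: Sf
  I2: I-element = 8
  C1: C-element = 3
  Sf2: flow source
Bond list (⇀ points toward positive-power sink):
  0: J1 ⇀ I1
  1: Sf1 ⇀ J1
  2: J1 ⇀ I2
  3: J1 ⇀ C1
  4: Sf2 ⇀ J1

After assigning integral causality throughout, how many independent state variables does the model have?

3  (C1, I1, I2 all integral)

#1 stroke→Sf1  (Sf1: flow source, stroke at near end)
#4 stroke→Sf2  (Sf2 fixes flow; stroke at Sf2)
#0 stroke→I1  (I1 outputs flow p/I1)
#2 stroke→I2  (I2: I, integral causality)
#3 stroke→J1  (only one effort-in slot at J1)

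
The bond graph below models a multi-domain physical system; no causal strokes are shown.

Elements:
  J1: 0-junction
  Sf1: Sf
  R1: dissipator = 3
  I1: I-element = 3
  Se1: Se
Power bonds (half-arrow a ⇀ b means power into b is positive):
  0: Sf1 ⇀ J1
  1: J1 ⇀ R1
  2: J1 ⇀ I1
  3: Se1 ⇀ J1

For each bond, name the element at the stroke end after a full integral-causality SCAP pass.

b0 →Sf1  (Sf1 (Sf) sets flow on bond)
b3 →J1  (Se1 (Se) sets effort on bond)
b1 →R1  (J1 effort already set via bond 3)
b2 →I1  (J1: bond 3 brought effort, rest push out)

β0 →Sf1
β1 →R1
β2 →I1
β3 →J1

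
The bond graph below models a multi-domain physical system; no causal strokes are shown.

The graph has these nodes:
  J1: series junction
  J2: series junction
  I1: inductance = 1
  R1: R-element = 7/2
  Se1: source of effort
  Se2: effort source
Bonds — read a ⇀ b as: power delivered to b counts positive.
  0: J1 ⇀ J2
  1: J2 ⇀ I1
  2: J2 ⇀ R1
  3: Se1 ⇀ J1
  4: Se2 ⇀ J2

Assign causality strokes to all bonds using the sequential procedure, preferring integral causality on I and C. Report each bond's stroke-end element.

bond 3 |J1  (Se1 (Se) sets effort on bond)
bond 4 |J2  (Se2: effort source, stroke at far end)
bond 0 |J2  (J1 needs exactly one f-in)
bond 1 |I1  (I1 outputs flow p/I1)
bond 2 |J2  (common-f at J2 fixed by 1)

b0 |J2
b1 |I1
b2 |J2
b3 |J1
b4 |J2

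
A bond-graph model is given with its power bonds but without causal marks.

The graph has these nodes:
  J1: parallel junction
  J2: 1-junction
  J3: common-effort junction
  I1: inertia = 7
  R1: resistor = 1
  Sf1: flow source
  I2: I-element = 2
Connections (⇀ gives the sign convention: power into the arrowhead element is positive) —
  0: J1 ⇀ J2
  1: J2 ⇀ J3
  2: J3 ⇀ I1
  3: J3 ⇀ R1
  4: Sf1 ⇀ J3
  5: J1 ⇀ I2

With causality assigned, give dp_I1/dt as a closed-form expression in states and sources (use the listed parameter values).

#4 stroke at Sf1  (Sf1 (Sf) sets flow on bond)
#2 stroke at I1  (I1: I, integral causality)
#5 stroke at I2  (I2: I, integral causality)
#0 stroke at J1  (only one effort-in slot at J1)
#1 stroke at J2  (J2: bond 0 brought flow, rest push out)
#3 stroke at J3  (closing 0-jn rule on J3)

dp_I1/dt = F_Sf1 - p_I1/7 - p_I2/2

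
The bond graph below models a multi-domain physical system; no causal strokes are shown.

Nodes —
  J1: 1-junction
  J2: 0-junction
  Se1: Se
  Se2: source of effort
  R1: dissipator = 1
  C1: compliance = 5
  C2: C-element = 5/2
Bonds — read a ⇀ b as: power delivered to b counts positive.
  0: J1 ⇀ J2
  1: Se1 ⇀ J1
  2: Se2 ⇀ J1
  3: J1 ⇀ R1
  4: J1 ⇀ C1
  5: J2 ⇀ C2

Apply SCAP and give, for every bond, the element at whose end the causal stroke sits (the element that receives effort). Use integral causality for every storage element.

b1 stroke at J1  (Se1: effort source, stroke at far end)
b2 stroke at J1  (Se2: effort source, stroke at far end)
b4 stroke at J1  (prefer integral on C1)
b5 stroke at J2  (C2: C, integral causality)
b0 stroke at J1  (J2 effort already set via bond 5)
b3 stroke at R1  (J1 needs exactly one f-in)

#0 →J1
#1 →J1
#2 →J1
#3 →R1
#4 →J1
#5 →J2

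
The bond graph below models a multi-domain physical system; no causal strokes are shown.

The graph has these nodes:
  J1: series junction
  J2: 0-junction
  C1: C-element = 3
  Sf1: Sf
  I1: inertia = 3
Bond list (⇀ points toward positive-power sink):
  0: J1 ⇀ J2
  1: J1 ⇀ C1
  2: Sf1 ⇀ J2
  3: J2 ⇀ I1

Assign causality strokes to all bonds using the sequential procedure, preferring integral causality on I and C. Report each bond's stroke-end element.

#2 |Sf1  (Sf1: flow source, stroke at near end)
#1 |J1  (prefer integral on C1)
#0 |J2  (J1 needs exactly one f-in)
#3 |I1  (0-jn J2 has e-setter on 0)

b0 |J2
b1 |J1
b2 |Sf1
b3 |I1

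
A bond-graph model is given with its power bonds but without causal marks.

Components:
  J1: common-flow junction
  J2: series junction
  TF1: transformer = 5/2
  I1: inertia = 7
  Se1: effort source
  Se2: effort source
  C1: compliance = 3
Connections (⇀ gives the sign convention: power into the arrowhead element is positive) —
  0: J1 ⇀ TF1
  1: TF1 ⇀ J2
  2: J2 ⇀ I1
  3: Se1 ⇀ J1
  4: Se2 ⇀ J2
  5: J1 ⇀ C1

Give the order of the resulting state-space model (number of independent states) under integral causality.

2  (C1, I1 all integral)

b3 stroke at J1  (source Se1 imposes e)
b4 stroke at J2  (Se2: effort source, stroke at far end)
b2 stroke at I1  (I1 outputs flow p/I1)
b1 stroke at J2  (J2: bond 2 brought flow, rest push out)
b0 stroke at TF1  (TF TF1: opposite of bond 1)
b5 stroke at J1  (J1 flow already set via bond 0)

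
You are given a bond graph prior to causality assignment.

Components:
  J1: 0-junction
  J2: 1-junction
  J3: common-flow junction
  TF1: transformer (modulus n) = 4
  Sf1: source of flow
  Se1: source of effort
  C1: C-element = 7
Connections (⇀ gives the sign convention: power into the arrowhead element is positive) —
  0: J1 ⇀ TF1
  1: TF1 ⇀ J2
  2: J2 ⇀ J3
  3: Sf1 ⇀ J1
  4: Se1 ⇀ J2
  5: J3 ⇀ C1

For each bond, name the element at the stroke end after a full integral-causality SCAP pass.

b0 |J1
b1 |TF1
b2 |J2
b3 |Sf1
b4 |J2
b5 |J3

β3 |Sf1  (Sf1: flow source, stroke at near end)
β4 |J2  (Se1: effort source, stroke at far end)
β0 |J1  (closing 0-jn rule on J1)
β1 |TF1  (TF1 one-in-one-out from 0)
β2 |J2  (J2: bond 1 brought flow, rest push out)
β5 |J3  (J3: bond 2 brought flow, rest push out)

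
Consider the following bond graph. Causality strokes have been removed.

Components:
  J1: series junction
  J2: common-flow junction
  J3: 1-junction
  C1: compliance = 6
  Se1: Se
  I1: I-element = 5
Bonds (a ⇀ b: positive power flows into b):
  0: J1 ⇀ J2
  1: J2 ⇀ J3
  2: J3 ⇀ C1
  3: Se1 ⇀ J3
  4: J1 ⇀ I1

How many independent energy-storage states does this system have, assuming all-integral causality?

2  (C1, I1 all integral)

#3 |J3  (Se1: effort source, stroke at far end)
#2 |J3  (C1 outputs effort q/C1)
#1 |J2  (only one flow-in slot at J3)
#0 |J1  (closing 1-jn rule on J2)
#4 |I1  (J1: last free bond brings flow in)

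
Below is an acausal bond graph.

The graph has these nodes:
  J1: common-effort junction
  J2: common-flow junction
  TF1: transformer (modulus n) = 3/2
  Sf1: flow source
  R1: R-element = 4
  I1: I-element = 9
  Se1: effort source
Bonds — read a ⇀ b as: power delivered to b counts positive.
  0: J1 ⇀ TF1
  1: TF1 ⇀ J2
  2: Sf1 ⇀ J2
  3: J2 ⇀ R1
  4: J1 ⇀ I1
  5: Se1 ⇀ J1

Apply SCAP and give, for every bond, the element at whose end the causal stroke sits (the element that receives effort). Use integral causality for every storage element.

β2 stroke at Sf1  (Sf1: flow source, stroke at near end)
β5 stroke at J1  (Se1 fixes effort; stroke away)
β0 stroke at TF1  (J1 effort already set via bond 5)
β4 stroke at I1  (0-jn J1 has e-setter on 5)
β1 stroke at J2  (J2 flow already set via bond 2)
β3 stroke at J2  (J2: bond 2 brought flow, rest push out)

#0 stroke→TF1
#1 stroke→J2
#2 stroke→Sf1
#3 stroke→J2
#4 stroke→I1
#5 stroke→J1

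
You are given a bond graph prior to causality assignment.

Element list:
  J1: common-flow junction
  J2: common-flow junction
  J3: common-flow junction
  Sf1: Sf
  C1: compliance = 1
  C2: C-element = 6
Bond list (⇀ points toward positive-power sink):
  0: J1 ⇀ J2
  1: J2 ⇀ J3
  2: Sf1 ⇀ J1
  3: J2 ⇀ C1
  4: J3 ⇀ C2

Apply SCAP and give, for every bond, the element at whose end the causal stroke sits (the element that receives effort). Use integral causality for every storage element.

b2 stroke→Sf1  (Sf1: flow source, stroke at near end)
b0 stroke→J1  (common-f at J1 fixed by 2)
b1 stroke→J2  (J2 flow already set via bond 0)
b3 stroke→J2  (J2: bond 0 brought flow, rest push out)
b4 stroke→J3  (common-f at J3 fixed by 1)

β0 stroke at J1
β1 stroke at J2
β2 stroke at Sf1
β3 stroke at J2
β4 stroke at J3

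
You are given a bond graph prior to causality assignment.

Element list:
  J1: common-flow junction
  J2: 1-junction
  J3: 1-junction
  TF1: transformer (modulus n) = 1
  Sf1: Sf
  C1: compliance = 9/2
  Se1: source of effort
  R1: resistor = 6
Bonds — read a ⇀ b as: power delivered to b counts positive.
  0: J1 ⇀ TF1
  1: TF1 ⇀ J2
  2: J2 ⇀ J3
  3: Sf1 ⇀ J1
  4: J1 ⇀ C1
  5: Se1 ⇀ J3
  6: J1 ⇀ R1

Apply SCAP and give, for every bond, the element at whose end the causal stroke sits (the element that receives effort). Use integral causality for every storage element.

bond 3 stroke at Sf1  (Sf1: flow source, stroke at near end)
bond 5 stroke at J3  (Se1 (Se) sets effort on bond)
bond 0 stroke at J1  (common-f at J1 fixed by 3)
bond 4 stroke at J1  (J1 flow already set via bond 3)
bond 6 stroke at J1  (J1: bond 3 brought flow, rest push out)
bond 2 stroke at J2  (closing 1-jn rule on J3)
bond 1 stroke at TF1  (TF1: transformer flips bond 0)

β0 stroke at J1
β1 stroke at TF1
β2 stroke at J2
β3 stroke at Sf1
β4 stroke at J1
β5 stroke at J3
β6 stroke at J1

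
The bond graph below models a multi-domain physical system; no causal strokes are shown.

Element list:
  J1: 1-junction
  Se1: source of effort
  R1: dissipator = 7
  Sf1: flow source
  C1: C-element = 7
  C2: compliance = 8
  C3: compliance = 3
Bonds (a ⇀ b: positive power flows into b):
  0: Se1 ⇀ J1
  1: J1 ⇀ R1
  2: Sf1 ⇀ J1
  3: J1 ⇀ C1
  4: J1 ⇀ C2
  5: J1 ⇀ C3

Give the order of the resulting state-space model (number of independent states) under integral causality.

#0 stroke→J1  (source Se1 imposes e)
#2 stroke→Sf1  (Sf1 (Sf) sets flow on bond)
#1 stroke→J1  (common-f at J1 fixed by 2)
#3 stroke→J1  (J1 flow already set via bond 2)
#4 stroke→J1  (J1 flow already set via bond 2)
#5 stroke→J1  (1-jn J1 has f-setter on 2)

3  (C1, C2, C3 all integral)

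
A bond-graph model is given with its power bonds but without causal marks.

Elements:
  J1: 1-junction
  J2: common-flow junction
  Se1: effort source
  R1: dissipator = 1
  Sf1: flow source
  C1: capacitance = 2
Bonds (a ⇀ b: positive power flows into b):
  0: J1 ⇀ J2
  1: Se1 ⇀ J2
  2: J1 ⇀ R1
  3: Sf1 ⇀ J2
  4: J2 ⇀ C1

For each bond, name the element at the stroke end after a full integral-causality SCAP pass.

#1 stroke→J2  (source Se1 imposes e)
#3 stroke→Sf1  (Sf1 fixes flow; stroke at Sf1)
#0 stroke→J2  (common-f at J2 fixed by 3)
#4 stroke→J2  (J2: bond 3 brought flow, rest push out)
#2 stroke→J1  (J1 flow already set via bond 0)

bond 0 stroke→J2
bond 1 stroke→J2
bond 2 stroke→J1
bond 3 stroke→Sf1
bond 4 stroke→J2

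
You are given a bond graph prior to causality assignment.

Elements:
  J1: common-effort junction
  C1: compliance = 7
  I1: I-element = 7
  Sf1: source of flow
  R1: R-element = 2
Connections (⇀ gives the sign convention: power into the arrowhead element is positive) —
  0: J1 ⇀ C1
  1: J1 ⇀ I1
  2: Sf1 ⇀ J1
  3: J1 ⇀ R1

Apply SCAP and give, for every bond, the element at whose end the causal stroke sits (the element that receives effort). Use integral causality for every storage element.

#0 |J1
#1 |I1
#2 |Sf1
#3 |R1

β2 →Sf1  (source Sf1 imposes f)
β0 →J1  (C1 outputs effort q/C1)
β1 →I1  (J1: bond 0 brought effort, rest push out)
β3 →R1  (J1: bond 0 brought effort, rest push out)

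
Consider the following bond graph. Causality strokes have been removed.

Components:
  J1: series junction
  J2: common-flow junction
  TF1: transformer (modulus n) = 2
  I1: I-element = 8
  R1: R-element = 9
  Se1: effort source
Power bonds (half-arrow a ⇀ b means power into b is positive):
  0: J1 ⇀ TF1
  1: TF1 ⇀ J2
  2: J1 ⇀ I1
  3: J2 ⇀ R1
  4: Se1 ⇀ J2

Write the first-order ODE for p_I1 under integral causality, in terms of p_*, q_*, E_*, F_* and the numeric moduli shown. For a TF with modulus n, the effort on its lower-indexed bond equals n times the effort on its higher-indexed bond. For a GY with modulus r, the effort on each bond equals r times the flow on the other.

dp_I1/dt = 2*E_Se1 - 9*p_I1/2

#4 →J2  (Se1: effort source, stroke at far end)
#2 →I1  (prefer integral on I1)
#0 →J1  (1-jn J1 has f-setter on 2)
#1 →TF1  (TF TF1: opposite of bond 0)
#3 →J2  (1-jn J2 has f-setter on 1)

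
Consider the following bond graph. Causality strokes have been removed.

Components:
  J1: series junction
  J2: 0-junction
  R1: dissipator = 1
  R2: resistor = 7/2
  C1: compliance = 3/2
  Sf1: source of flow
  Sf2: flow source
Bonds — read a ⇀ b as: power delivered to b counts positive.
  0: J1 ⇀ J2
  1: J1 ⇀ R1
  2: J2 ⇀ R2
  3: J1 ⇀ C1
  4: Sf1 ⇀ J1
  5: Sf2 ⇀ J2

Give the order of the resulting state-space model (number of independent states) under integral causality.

β4 stroke at Sf1  (Sf1: flow source, stroke at near end)
β5 stroke at Sf2  (Sf2: flow source, stroke at near end)
β0 stroke at J1  (common-f at J1 fixed by 4)
β1 stroke at J1  (1-jn J1 has f-setter on 4)
β3 stroke at J1  (J1 flow already set via bond 4)
β2 stroke at J2  (J2 needs exactly one e-in)

1  (C1 all integral)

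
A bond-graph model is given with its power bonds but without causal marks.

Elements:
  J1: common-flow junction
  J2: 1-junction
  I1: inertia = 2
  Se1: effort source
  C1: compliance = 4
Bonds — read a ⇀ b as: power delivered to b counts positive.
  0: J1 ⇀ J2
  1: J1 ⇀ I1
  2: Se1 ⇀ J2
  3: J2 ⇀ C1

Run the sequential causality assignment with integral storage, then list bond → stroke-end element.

bond 2 |J2  (Se1 (Se) sets effort on bond)
bond 1 |I1  (prefer integral on I1)
bond 0 |J1  (J1 flow already set via bond 1)
bond 3 |J2  (J2 flow already set via bond 0)

bond 0 |J1
bond 1 |I1
bond 2 |J2
bond 3 |J2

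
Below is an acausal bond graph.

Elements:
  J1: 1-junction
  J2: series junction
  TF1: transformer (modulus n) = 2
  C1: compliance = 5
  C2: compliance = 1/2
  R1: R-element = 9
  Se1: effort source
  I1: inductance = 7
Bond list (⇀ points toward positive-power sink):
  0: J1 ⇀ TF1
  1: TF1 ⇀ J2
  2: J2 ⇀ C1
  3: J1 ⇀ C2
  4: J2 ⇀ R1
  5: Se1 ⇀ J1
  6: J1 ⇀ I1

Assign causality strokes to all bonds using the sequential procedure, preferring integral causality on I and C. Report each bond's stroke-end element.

bond 5 stroke at J1  (source Se1 imposes e)
bond 2 stroke at J2  (C1 integral (e out))
bond 3 stroke at J1  (C2 outputs effort q/C2)
bond 6 stroke at I1  (I1: I, integral causality)
bond 0 stroke at J1  (J1: bond 6 brought flow, rest push out)
bond 1 stroke at TF1  (through TF1, causality passes straight; one stroke at TF1)
bond 4 stroke at J2  (1-jn J2 has f-setter on 1)

β0 →J1
β1 →TF1
β2 →J2
β3 →J1
β4 →J2
β5 →J1
β6 →I1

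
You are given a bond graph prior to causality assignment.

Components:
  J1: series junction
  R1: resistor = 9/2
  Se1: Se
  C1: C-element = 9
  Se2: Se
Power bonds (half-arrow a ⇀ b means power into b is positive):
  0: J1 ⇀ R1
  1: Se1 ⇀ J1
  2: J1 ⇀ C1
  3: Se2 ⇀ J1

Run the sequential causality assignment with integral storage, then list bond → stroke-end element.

#1 |J1  (Se1 (Se) sets effort on bond)
#3 |J1  (Se2: effort source, stroke at far end)
#2 |J1  (C1: C, integral causality)
#0 |R1  (J1 needs exactly one f-in)

b0 →R1
b1 →J1
b2 →J1
b3 →J1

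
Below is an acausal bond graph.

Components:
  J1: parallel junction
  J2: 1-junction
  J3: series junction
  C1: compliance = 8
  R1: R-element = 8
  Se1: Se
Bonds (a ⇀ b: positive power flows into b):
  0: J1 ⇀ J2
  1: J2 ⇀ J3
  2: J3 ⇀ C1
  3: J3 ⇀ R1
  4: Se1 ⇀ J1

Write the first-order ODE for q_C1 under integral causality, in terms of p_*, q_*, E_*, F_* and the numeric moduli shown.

b4 →J1  (Se1: effort source, stroke at far end)
b0 →J2  (J1: bond 4 brought effort, rest push out)
b1 →J3  (only one flow-in slot at J2)
b2 →J3  (C1 outputs effort q/C1)
b3 →R1  (closing 1-jn rule on J3)

dq_C1/dt = E_Se1/8 - q_C1/64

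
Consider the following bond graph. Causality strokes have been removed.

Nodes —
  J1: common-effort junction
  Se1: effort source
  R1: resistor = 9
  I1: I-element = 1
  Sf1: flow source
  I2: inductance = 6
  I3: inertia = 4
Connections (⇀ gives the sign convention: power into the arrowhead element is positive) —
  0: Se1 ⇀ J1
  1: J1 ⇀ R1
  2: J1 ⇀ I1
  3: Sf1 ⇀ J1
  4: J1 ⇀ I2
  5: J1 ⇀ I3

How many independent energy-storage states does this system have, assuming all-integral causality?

β0 →J1  (Se1: effort source, stroke at far end)
β3 →Sf1  (Sf1 fixes flow; stroke at Sf1)
β1 →R1  (J1: bond 0 brought effort, rest push out)
β2 →I1  (0-jn J1 has e-setter on 0)
β4 →I2  (common-e at J1 fixed by 0)
β5 →I3  (J1 effort already set via bond 0)

3  (I1, I2, I3 all integral)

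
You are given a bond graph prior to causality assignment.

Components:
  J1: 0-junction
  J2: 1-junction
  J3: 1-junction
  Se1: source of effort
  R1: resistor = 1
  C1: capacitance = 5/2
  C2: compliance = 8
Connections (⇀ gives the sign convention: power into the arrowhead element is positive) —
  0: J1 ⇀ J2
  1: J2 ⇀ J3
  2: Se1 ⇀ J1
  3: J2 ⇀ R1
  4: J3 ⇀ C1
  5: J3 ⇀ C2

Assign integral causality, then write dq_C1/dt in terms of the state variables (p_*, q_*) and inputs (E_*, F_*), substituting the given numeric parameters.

dq_C1/dt = E_Se1 - 2*q_C1/5 - q_C2/8

bond 2 stroke→J1  (Se1 (Se) sets effort on bond)
bond 0 stroke→J2  (J1: bond 2 brought effort, rest push out)
bond 4 stroke→J3  (C1 outputs effort q/C1)
bond 5 stroke→J3  (prefer integral on C2)
bond 1 stroke→J2  (closing 1-jn rule on J3)
bond 3 stroke→R1  (J2: last free bond brings flow in)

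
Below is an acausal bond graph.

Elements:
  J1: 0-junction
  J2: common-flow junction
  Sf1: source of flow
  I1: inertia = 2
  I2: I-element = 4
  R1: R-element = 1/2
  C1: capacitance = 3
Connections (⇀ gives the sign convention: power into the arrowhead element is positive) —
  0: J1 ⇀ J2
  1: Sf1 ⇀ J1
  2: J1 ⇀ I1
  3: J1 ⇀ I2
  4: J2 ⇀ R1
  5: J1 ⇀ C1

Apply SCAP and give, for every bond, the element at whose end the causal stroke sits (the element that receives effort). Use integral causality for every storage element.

bond 0 stroke at J2
bond 1 stroke at Sf1
bond 2 stroke at I1
bond 3 stroke at I2
bond 4 stroke at R1
bond 5 stroke at J1

#1 |Sf1  (Sf1: flow source, stroke at near end)
#2 |I1  (I1 outputs flow p/I1)
#3 |I2  (I2: I, integral causality)
#5 |J1  (prefer integral on C1)
#0 |J2  (J1 effort already set via bond 5)
#4 |R1  (closing 1-jn rule on J2)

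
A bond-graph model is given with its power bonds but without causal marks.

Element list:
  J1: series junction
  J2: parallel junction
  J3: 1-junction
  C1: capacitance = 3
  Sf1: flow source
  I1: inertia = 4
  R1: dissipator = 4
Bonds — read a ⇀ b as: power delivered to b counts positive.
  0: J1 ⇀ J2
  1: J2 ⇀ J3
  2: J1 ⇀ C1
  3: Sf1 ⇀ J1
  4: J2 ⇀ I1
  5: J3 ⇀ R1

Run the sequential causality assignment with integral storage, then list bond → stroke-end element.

β3 →Sf1  (Sf1: flow source, stroke at near end)
β0 →J1  (J1: bond 3 brought flow, rest push out)
β2 →J1  (common-f at J1 fixed by 3)
β4 →I1  (I1 outputs flow p/I1)
β1 →J2  (J2: last free bond brings effort in)
β5 →J3  (1-jn J3 has f-setter on 1)

#0 stroke→J1
#1 stroke→J2
#2 stroke→J1
#3 stroke→Sf1
#4 stroke→I1
#5 stroke→J3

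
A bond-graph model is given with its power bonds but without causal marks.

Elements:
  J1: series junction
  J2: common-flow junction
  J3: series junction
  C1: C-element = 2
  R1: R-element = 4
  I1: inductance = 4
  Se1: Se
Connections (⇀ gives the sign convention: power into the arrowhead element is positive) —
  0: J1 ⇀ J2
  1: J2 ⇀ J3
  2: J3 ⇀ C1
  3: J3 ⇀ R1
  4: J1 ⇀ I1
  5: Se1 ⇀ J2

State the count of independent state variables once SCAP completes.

#5 stroke→J2  (Se1 fixes effort; stroke away)
#2 stroke→J3  (prefer integral on C1)
#4 stroke→I1  (prefer integral on I1)
#0 stroke→J1  (J1 flow already set via bond 4)
#1 stroke→J2  (J2 flow already set via bond 0)
#3 stroke→J3  (1-jn J3 has f-setter on 1)

2  (C1, I1 all integral)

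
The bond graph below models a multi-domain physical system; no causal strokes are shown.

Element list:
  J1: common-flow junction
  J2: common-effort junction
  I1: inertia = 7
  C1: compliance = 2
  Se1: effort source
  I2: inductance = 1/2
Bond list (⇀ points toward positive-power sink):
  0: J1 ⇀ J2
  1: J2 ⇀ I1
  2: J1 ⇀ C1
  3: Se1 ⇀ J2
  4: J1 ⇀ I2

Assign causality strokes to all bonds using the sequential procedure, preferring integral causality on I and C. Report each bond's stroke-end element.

β3 |J2  (Se1: effort source, stroke at far end)
β0 |J1  (0-jn J2 has e-setter on 3)
β1 |I1  (common-e at J2 fixed by 3)
β2 |J1  (C1 integral (e out))
β4 |I2  (closing 1-jn rule on J1)

β0 stroke at J1
β1 stroke at I1
β2 stroke at J1
β3 stroke at J2
β4 stroke at I2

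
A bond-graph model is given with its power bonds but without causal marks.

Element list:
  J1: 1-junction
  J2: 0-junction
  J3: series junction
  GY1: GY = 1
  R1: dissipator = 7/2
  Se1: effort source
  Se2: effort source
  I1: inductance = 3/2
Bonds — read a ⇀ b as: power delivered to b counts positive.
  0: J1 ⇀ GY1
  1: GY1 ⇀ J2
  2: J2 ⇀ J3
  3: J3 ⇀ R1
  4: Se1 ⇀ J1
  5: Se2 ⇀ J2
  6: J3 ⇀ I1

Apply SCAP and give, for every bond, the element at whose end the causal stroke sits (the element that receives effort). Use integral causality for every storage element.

#4 stroke at J1  (Se1 (Se) sets effort on bond)
#5 stroke at J2  (Se2 fixes effort; stroke away)
#0 stroke at GY1  (only one flow-in slot at J1)
#1 stroke at GY1  (0-jn J2 has e-setter on 5)
#2 stroke at J3  (0-jn J2 has e-setter on 5)
#6 stroke at I1  (I1 outputs flow p/I1)
#3 stroke at J3  (common-f at J3 fixed by 6)

β0 stroke→GY1
β1 stroke→GY1
β2 stroke→J3
β3 stroke→J3
β4 stroke→J1
β5 stroke→J2
β6 stroke→I1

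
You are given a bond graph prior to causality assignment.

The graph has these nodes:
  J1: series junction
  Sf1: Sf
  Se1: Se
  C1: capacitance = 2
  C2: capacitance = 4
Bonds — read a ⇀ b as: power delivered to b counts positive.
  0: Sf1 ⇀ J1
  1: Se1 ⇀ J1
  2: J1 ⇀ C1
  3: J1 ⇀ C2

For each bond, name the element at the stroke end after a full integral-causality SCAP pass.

b0 →Sf1
b1 →J1
b2 →J1
b3 →J1

bond 0 stroke→Sf1  (Sf1 fixes flow; stroke at Sf1)
bond 1 stroke→J1  (Se1 (Se) sets effort on bond)
bond 2 stroke→J1  (common-f at J1 fixed by 0)
bond 3 stroke→J1  (J1: bond 0 brought flow, rest push out)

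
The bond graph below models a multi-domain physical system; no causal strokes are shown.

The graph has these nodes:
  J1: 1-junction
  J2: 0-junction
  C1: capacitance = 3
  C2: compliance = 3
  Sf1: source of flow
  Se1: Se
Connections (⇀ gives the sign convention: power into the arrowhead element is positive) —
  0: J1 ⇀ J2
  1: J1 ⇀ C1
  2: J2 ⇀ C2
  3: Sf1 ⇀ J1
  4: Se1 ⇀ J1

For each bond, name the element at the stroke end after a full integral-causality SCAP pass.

β0 stroke at J1
β1 stroke at J1
β2 stroke at J2
β3 stroke at Sf1
β4 stroke at J1

bond 3 |Sf1  (Sf1 fixes flow; stroke at Sf1)
bond 4 |J1  (Se1 (Se) sets effort on bond)
bond 0 |J1  (common-f at J1 fixed by 3)
bond 1 |J1  (J1: bond 3 brought flow, rest push out)
bond 2 |J2  (J2 needs exactly one e-in)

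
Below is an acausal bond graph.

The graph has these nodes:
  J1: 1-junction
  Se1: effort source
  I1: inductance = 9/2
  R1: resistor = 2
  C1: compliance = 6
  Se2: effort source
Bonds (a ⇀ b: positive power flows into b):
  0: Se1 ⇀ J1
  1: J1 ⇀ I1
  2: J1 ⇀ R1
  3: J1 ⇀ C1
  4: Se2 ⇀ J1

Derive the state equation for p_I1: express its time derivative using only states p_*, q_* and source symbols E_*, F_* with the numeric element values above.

b0 stroke at J1  (Se1 fixes effort; stroke away)
b4 stroke at J1  (source Se2 imposes e)
b1 stroke at I1  (I1: I, integral causality)
b2 stroke at J1  (J1: bond 1 brought flow, rest push out)
b3 stroke at J1  (1-jn J1 has f-setter on 1)

dp_I1/dt = E_Se1 + E_Se2 - 4*p_I1/9 - q_C1/6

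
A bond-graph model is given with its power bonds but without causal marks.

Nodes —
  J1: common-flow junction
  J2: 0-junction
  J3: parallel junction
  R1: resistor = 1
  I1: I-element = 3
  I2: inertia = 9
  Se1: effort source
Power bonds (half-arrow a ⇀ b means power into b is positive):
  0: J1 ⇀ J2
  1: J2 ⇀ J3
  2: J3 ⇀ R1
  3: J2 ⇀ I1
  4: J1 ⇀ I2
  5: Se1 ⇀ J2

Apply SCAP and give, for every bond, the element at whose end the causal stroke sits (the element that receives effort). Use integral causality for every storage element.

bond 0 stroke→J1
bond 1 stroke→J3
bond 2 stroke→R1
bond 3 stroke→I1
bond 4 stroke→I2
bond 5 stroke→J2

β5 |J2  (Se1 (Se) sets effort on bond)
β0 |J1  (common-e at J2 fixed by 5)
β1 |J3  (J2: bond 5 brought effort, rest push out)
β3 |I1  (0-jn J2 has e-setter on 5)
β2 |R1  (0-jn J3 has e-setter on 1)
β4 |I2  (J1 needs exactly one f-in)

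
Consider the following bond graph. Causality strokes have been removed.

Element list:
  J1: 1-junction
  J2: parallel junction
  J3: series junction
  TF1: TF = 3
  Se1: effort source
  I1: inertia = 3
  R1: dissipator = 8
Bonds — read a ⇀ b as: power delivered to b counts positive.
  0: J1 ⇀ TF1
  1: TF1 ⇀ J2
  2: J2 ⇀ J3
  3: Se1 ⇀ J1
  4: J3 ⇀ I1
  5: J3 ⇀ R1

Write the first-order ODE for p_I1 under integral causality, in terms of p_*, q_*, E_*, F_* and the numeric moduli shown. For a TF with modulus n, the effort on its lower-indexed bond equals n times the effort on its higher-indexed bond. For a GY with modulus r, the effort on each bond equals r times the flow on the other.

#3 |J1  (Se1 fixes effort; stroke away)
#0 |TF1  (closing 1-jn rule on J1)
#1 |J2  (TF1: transformer flips bond 0)
#2 |J3  (common-e at J2 fixed by 1)
#4 |I1  (I1 outputs flow p/I1)
#5 |J3  (1-jn J3 has f-setter on 4)

dp_I1/dt = E_Se1/3 - 8*p_I1/3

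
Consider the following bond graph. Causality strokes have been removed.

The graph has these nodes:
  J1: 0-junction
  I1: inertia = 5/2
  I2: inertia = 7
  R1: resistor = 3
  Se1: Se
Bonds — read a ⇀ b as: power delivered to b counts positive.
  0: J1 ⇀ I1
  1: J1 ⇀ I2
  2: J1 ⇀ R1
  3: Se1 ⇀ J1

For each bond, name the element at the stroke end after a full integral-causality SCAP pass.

b3 stroke at J1  (source Se1 imposes e)
b0 stroke at I1  (J1: bond 3 brought effort, rest push out)
b1 stroke at I2  (common-e at J1 fixed by 3)
b2 stroke at R1  (common-e at J1 fixed by 3)

#0 stroke at I1
#1 stroke at I2
#2 stroke at R1
#3 stroke at J1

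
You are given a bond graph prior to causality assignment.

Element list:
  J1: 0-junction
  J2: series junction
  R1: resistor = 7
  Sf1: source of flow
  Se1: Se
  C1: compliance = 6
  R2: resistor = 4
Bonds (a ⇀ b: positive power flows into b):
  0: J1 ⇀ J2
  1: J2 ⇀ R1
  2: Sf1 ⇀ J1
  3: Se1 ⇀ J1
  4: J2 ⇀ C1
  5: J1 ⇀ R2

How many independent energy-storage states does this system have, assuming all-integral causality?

β2 |Sf1  (Sf1 fixes flow; stroke at Sf1)
β3 |J1  (Se1: effort source, stroke at far end)
β0 |J2  (J1: bond 3 brought effort, rest push out)
β5 |R2  (0-jn J1 has e-setter on 3)
β4 |J2  (prefer integral on C1)
β1 |R1  (J2: last free bond brings flow in)

1  (C1 all integral)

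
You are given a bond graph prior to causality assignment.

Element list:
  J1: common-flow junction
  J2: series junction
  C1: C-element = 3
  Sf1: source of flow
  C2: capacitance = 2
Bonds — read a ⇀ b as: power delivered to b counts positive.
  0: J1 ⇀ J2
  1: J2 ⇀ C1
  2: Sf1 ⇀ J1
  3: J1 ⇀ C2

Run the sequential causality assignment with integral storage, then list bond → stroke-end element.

#0 stroke at J1
#1 stroke at J2
#2 stroke at Sf1
#3 stroke at J1

b2 stroke→Sf1  (Sf1: flow source, stroke at near end)
b0 stroke→J1  (1-jn J1 has f-setter on 2)
b3 stroke→J1  (common-f at J1 fixed by 2)
b1 stroke→J2  (J2 flow already set via bond 0)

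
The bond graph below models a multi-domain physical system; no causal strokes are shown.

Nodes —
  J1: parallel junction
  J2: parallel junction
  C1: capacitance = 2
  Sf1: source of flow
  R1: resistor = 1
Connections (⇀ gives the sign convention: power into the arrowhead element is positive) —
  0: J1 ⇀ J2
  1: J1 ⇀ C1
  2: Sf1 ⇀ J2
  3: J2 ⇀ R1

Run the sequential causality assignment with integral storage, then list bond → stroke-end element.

b2 |Sf1  (Sf1 fixes flow; stroke at Sf1)
b1 |J1  (C1: C, integral causality)
b0 |J2  (0-jn J1 has e-setter on 1)
b3 |R1  (J2: bond 0 brought effort, rest push out)

#0 stroke at J2
#1 stroke at J1
#2 stroke at Sf1
#3 stroke at R1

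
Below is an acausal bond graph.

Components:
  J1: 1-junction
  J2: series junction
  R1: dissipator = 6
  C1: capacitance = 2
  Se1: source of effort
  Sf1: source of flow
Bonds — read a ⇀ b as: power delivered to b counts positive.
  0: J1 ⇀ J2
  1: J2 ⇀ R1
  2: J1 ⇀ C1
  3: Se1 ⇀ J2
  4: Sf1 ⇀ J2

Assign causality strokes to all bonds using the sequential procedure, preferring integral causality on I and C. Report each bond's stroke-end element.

bond 3 stroke at J2  (Se1 (Se) sets effort on bond)
bond 4 stroke at Sf1  (Sf1 (Sf) sets flow on bond)
bond 0 stroke at J2  (1-jn J2 has f-setter on 4)
bond 1 stroke at J2  (1-jn J2 has f-setter on 4)
bond 2 stroke at J1  (J1: bond 0 brought flow, rest push out)

β0 →J2
β1 →J2
β2 →J1
β3 →J2
β4 →Sf1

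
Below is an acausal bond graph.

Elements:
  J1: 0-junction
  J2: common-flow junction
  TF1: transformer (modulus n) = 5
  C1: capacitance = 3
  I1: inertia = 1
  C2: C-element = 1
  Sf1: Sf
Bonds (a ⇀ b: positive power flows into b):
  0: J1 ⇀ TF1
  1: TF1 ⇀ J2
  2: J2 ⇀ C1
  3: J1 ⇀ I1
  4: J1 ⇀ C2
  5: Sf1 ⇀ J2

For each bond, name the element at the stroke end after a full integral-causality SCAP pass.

bond 0 |TF1
bond 1 |J2
bond 2 |J2
bond 3 |I1
bond 4 |J1
bond 5 |Sf1

b5 stroke→Sf1  (source Sf1 imposes f)
b1 stroke→J2  (J2 flow already set via bond 5)
b2 stroke→J2  (J2 flow already set via bond 5)
b0 stroke→TF1  (TF TF1: opposite of bond 1)
b3 stroke→I1  (I1 integral (f out))
b4 stroke→J1  (only one effort-in slot at J1)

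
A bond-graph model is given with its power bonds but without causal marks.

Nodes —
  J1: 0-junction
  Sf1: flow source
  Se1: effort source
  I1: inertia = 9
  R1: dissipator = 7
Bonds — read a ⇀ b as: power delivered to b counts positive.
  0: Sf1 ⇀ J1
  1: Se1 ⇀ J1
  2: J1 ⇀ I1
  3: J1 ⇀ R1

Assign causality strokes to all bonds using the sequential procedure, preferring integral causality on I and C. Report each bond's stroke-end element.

β0 stroke→Sf1  (source Sf1 imposes f)
β1 stroke→J1  (Se1 fixes effort; stroke away)
β2 stroke→I1  (0-jn J1 has e-setter on 1)
β3 stroke→R1  (0-jn J1 has e-setter on 1)

bond 0 |Sf1
bond 1 |J1
bond 2 |I1
bond 3 |R1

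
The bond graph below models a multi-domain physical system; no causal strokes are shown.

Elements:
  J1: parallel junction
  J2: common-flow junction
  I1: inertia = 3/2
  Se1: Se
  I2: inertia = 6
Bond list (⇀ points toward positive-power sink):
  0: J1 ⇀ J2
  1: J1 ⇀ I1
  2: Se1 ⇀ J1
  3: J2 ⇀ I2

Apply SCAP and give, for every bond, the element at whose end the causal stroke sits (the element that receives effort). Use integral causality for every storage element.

b2 →J1  (Se1 fixes effort; stroke away)
b0 →J2  (J1 effort already set via bond 2)
b1 →I1  (J1 effort already set via bond 2)
b3 →I2  (closing 1-jn rule on J2)

β0 stroke at J2
β1 stroke at I1
β2 stroke at J1
β3 stroke at I2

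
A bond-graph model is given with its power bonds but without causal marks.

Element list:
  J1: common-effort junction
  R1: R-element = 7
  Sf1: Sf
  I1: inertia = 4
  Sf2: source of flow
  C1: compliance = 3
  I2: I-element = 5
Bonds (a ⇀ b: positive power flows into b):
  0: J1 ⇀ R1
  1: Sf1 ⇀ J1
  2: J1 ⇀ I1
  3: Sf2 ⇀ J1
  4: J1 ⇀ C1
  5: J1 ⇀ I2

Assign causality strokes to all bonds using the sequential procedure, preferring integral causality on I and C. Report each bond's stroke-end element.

β1 |Sf1  (source Sf1 imposes f)
β3 |Sf2  (source Sf2 imposes f)
β2 |I1  (I1 outputs flow p/I1)
β4 |J1  (C1 integral (e out))
β0 |R1  (J1 effort already set via bond 4)
β5 |I2  (J1: bond 4 brought effort, rest push out)

bond 0 →R1
bond 1 →Sf1
bond 2 →I1
bond 3 →Sf2
bond 4 →J1
bond 5 →I2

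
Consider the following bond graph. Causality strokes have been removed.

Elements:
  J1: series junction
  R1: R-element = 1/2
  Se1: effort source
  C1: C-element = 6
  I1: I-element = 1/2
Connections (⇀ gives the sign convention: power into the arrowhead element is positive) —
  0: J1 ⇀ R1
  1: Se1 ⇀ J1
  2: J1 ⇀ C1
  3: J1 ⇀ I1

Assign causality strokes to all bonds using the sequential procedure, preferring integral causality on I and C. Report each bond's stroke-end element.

b0 stroke→J1
b1 stroke→J1
b2 stroke→J1
b3 stroke→I1

b1 stroke→J1  (Se1 (Se) sets effort on bond)
b2 stroke→J1  (C1: C, integral causality)
b3 stroke→I1  (I1: I, integral causality)
b0 stroke→J1  (J1: bond 3 brought flow, rest push out)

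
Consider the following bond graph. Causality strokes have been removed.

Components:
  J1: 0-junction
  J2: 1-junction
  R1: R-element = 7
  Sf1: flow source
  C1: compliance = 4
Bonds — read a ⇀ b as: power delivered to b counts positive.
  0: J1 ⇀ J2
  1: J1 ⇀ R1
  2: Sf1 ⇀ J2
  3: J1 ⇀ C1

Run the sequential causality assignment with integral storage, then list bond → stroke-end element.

#2 stroke at Sf1  (Sf1: flow source, stroke at near end)
#0 stroke at J2  (J2 flow already set via bond 2)
#3 stroke at J1  (C1 outputs effort q/C1)
#1 stroke at R1  (common-e at J1 fixed by 3)

#0 |J2
#1 |R1
#2 |Sf1
#3 |J1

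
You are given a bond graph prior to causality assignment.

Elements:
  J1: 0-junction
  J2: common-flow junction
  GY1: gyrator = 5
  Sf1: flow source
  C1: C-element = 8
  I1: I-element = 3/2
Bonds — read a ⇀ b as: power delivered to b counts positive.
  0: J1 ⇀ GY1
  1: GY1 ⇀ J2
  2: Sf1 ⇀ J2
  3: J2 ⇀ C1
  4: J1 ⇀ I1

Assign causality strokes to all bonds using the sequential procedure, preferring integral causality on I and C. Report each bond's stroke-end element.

#0 |J1
#1 |J2
#2 |Sf1
#3 |J2
#4 |I1

β2 stroke at Sf1  (Sf1 (Sf) sets flow on bond)
β1 stroke at J2  (common-f at J2 fixed by 2)
β3 stroke at J2  (common-f at J2 fixed by 2)
β0 stroke at J1  (GY1 both-in/both-out from 1)
β4 stroke at I1  (J1: bond 0 brought effort, rest push out)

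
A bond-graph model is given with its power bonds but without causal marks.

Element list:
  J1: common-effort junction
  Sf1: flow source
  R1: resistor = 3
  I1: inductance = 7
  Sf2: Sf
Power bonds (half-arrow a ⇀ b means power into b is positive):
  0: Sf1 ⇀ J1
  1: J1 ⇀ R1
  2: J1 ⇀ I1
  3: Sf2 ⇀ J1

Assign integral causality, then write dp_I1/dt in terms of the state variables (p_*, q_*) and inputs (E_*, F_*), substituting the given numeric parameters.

β0 stroke→Sf1  (source Sf1 imposes f)
β3 stroke→Sf2  (Sf2 fixes flow; stroke at Sf2)
β2 stroke→I1  (I1 integral (f out))
β1 stroke→J1  (J1: last free bond brings effort in)

dp_I1/dt = 3*F_Sf1 + 3*F_Sf2 - 3*p_I1/7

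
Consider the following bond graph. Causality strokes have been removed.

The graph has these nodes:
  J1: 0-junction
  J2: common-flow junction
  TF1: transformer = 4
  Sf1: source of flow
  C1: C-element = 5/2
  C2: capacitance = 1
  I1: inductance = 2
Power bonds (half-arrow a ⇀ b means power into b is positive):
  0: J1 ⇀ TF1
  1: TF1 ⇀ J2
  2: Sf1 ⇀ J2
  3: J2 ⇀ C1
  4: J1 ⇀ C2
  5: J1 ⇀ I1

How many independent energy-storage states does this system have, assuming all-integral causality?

3  (C1, C2, I1 all integral)

b2 →Sf1  (Sf1: flow source, stroke at near end)
b1 →J2  (J2 flow already set via bond 2)
b3 →J2  (J2: bond 2 brought flow, rest push out)
b0 →TF1  (TF TF1: opposite of bond 1)
b4 →J1  (C2 outputs effort q/C2)
b5 →I1  (0-jn J1 has e-setter on 4)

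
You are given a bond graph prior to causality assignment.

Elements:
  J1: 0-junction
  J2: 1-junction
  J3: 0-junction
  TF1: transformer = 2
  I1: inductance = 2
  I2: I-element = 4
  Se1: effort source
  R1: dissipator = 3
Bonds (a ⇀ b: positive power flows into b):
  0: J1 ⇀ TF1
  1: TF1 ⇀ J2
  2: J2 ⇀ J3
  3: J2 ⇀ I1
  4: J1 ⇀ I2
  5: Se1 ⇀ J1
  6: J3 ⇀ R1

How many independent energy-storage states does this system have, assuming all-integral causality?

2  (I1, I2 all integral)

bond 5 stroke→J1  (Se1 (Se) sets effort on bond)
bond 0 stroke→TF1  (J1: bond 5 brought effort, rest push out)
bond 4 stroke→I2  (J1 effort already set via bond 5)
bond 1 stroke→J2  (through TF1, causality passes straight; one stroke at TF1)
bond 3 stroke→I1  (I1 integral (f out))
bond 2 stroke→J2  (J2: bond 3 brought flow, rest push out)
bond 6 stroke→J3  (J3 needs exactly one e-in)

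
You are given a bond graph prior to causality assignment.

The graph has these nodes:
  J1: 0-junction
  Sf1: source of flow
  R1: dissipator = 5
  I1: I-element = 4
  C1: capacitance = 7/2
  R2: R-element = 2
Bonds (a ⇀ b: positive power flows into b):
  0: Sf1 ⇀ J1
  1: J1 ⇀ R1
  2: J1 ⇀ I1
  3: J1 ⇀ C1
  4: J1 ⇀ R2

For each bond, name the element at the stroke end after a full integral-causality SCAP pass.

bond 0 |Sf1  (Sf1: flow source, stroke at near end)
bond 2 |I1  (I1: I, integral causality)
bond 3 |J1  (C1: C, integral causality)
bond 1 |R1  (J1: bond 3 brought effort, rest push out)
bond 4 |R2  (J1: bond 3 brought effort, rest push out)

b0 |Sf1
b1 |R1
b2 |I1
b3 |J1
b4 |R2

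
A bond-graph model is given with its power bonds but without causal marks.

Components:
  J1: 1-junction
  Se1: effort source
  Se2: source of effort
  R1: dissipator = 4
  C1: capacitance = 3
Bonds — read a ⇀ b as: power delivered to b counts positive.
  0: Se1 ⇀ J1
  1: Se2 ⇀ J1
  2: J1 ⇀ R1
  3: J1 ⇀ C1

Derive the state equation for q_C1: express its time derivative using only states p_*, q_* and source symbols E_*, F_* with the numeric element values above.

dq_C1/dt = E_Se1/4 + E_Se2/4 - q_C1/12

bond 0 stroke→J1  (Se1 (Se) sets effort on bond)
bond 1 stroke→J1  (source Se2 imposes e)
bond 3 stroke→J1  (C1 outputs effort q/C1)
bond 2 stroke→R1  (J1 needs exactly one f-in)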